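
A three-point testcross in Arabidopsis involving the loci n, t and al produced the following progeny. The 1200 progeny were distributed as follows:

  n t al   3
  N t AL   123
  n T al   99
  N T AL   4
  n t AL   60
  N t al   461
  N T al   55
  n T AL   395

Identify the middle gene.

The two most frequent reciprocal classes, N t al and n T AL, are the parental types, so the F1 was N t al / n T AL.
The two rarest classes, n t al and N T AL, are the double crossovers. Comparing them with the parentals, only the n allele has switched, so n is the middle locus and the order is al – n – t.

n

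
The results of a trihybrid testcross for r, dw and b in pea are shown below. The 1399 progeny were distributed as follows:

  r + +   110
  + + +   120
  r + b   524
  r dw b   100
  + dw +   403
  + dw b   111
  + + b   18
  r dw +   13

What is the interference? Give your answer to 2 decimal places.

The two most frequent reciprocal classes, + dw + and r + b, are the parental types, so the F1 was + dw + / r + b.
The two rarest classes, r dw + and + + b, are the double crossovers. Comparing them with the parentals, only the r allele has switched, so r is the middle locus and the order is dw – r – b.
dw–r: (220 + 31)/1399 = 0.1794; r–b: (221 + 31)/1399 = 0.1801.
Expected DCO frequency = 0.1794 × 0.1801 ≈ 0.03231; observed = 31/1399 ≈ 0.02216.
Coefficient of coincidence = 0.02216/0.03231 ≈ 0.69; interference = 1 − 0.69 = 0.31.

0.31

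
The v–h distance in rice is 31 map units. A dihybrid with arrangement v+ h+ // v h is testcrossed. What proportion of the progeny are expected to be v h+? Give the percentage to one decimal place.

15.5%

A map distance of 31 map units corresponds to a recombination frequency of 0.310.
The F1 is v+ h+ / v h, so v h+ is a recombinant gamete class with expected frequency r/2 = 0.310/2 = 0.1550.
That is 0.1550 = 15.5% of the progeny.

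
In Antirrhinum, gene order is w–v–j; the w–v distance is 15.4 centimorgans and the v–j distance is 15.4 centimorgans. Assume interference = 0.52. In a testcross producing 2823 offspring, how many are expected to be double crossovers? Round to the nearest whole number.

32

Map distances give recombination frequencies of 0.154 and 0.154 for the two intervals.
With interference 0.52 (so coincidence = 0.48), expected double-crossover frequency = 0.154 × 0.154 × 0.48 = 0.01138.
Expected number = 0.01138 × 2823 = 32.14 ≈ 32.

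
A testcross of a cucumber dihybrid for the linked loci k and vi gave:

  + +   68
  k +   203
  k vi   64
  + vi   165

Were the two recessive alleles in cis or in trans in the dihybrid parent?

The two most frequent classes are + vi (165) and k + (203); these are the parental (non-recombinant) types.
So the F1 carried + vi on one chromosome and k + on the other — the recessive alleles are on opposite chromosomes (trans / repulsion).

trans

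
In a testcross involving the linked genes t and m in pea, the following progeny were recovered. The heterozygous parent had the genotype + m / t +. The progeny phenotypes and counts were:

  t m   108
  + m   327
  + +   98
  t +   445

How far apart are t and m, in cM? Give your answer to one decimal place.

21.1 cM

The recombinant classes are + + and t m: 98 + 108 = 206.
Recombination frequency = 206/978 = 0.2106 ≈ 21.1%, i.e. 21.1 cM.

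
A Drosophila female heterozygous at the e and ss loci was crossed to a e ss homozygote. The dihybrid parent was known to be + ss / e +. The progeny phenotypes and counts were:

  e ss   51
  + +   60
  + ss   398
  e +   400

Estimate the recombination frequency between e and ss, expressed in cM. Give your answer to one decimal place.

The recombinant classes are + + and e ss: 60 + 51 = 111.
Recombination frequency = 111/909 = 0.1221 ≈ 12.2%, i.e. 12.2 cM.

12.2 cM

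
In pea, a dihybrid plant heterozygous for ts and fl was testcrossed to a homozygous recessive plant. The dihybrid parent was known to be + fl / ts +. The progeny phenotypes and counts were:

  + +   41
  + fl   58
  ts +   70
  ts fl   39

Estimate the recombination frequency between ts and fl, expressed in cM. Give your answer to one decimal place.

The recombinant classes are + + and ts fl: 41 + 39 = 80.
Recombination frequency = 80/208 = 0.3846 ≈ 38.5%, i.e. 38.5 cM.

38.5 cM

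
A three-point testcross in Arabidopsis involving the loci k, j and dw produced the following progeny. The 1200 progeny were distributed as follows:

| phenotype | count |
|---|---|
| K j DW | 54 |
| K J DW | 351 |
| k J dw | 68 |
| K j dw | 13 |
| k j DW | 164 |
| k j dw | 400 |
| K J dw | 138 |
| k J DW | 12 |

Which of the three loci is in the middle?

The two most frequent reciprocal classes, k j dw and K J DW, are the parental types, so the F1 was k j dw / K J DW.
The two rarest classes, K j dw and k J DW, are the double crossovers. Comparing them with the parentals, only the k allele has switched, so k is the middle locus and the order is j – k – dw.

k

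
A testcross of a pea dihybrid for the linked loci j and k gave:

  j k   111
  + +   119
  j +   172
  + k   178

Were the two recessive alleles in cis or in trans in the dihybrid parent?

The two most frequent classes are + k (178) and j + (172); these are the parental (non-recombinant) types.
So the F1 carried + k on one chromosome and j + on the other — the recessive alleles are on opposite chromosomes (trans / repulsion).

trans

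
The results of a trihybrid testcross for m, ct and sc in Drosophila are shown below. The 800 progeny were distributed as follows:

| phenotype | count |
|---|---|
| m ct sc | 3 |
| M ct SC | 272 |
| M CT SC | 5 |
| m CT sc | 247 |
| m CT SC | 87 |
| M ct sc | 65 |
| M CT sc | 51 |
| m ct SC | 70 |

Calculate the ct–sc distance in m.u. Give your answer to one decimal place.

The two most frequent reciprocal classes, m CT sc and M ct SC, are the parental types, so the F1 was m CT sc / M ct SC.
The two rarest classes, m ct sc and M CT SC, are the double crossovers. Comparing them with the parentals, only the ct allele has switched, so ct is the middle locus and the order is sc – ct – m.
Crossovers in the sc–ct interval produce the single-crossover classes m CT SC and M ct sc (87 + 65 = 152) plus the double crossovers (8).
RF(sc–ct) = (152 + 8) / 800 = 160/800 = 0.2000 → 20.0 m.u.

20.0 m.u.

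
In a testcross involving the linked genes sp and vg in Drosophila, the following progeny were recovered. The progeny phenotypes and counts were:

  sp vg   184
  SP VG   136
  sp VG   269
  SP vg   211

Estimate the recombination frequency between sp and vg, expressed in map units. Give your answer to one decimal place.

The two most frequent classes, SP vg (211) and sp VG (269), are the parental types, so the F1 was SP vg / sp VG.
The recombinant classes are SP VG and sp vg: 136 + 184 = 320.
Recombination frequency = 320/800 = 0.4000 ≈ 40.0%, i.e. 40.0 map units.

40.0 map units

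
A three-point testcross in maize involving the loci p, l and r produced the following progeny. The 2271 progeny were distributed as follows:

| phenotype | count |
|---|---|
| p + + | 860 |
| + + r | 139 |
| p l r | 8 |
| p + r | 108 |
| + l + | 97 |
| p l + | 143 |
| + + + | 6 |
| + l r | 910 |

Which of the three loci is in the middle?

The two most frequent reciprocal classes, p + + and + l r, are the parental types, so the F1 was p + + / + l r.
The two rarest classes, + + + and p l r, are the double crossovers. Comparing them with the parentals, only the p allele has switched, so p is the middle locus and the order is l – p – r.

p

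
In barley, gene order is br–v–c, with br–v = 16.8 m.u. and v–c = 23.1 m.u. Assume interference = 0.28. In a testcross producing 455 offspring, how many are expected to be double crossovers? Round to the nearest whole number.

Map distances give recombination frequencies of 0.168 and 0.231 for the two intervals.
With interference 0.28 (so coincidence = 0.72), expected double-crossover frequency = 0.168 × 0.231 × 0.72 = 0.02794.
Expected number = 0.02794 × 455 = 12.71 ≈ 13.

13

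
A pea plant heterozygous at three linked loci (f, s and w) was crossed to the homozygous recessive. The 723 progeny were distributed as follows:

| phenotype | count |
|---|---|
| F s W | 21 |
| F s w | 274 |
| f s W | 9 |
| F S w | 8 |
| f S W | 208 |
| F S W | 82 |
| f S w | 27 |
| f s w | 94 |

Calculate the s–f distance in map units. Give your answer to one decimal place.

26.7 map units

The two most frequent reciprocal classes, F s w and f S W, are the parental types, so the F1 was F s w / f S W.
The two rarest classes, F S w and f s W, are the double crossovers. Comparing them with the parentals, only the s allele has switched, so s is the middle locus and the order is f – s – w.
Crossovers in the f–s interval produce the single-crossover classes f s w and F S W (94 + 82 = 176) plus the double crossovers (17).
RF(f–s) = (176 + 17) / 723 = 193/723 = 0.2669 → 26.7 map units.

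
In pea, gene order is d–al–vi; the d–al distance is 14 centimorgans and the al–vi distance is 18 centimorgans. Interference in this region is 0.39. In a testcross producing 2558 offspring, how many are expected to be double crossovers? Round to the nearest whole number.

39

Map distances give recombination frequencies of 0.140 and 0.180 for the two intervals.
With interference 0.39 (so coincidence = 0.61), expected double-crossover frequency = 0.140 × 0.180 × 0.61 = 0.01537.
Expected number = 0.01537 × 2558 = 39.32 ≈ 39.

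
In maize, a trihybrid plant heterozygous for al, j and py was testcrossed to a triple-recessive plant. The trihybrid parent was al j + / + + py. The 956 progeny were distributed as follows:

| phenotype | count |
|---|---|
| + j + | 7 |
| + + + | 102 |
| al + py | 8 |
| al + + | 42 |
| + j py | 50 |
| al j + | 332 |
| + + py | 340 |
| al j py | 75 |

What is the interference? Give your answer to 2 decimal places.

0.30

The two rarest classes, + j + and al + py, are the double crossovers. Comparing them with the parentals, only the al allele has switched, so al is the middle locus and the order is j – al – py.
j–al: (92 + 15)/956 = 0.1119; al–py: (177 + 15)/956 = 0.2008.
Expected DCO frequency = 0.1119 × 0.2008 ≈ 0.02247; observed = 15/956 ≈ 0.01569.
Coefficient of coincidence = 0.01569/0.02247 ≈ 0.70; interference = 1 − 0.70 = 0.30.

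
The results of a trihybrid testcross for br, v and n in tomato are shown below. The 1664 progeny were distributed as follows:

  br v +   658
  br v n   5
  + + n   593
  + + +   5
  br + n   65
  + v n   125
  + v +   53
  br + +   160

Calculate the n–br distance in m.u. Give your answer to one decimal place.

The two most frequent reciprocal classes, br v + and + + n, are the parental types, so the F1 was br v + / + + n.
The two rarest classes, br v n and + + +, are the double crossovers. Comparing them with the parentals, only the n allele has switched, so n is the middle locus and the order is v – n – br.
Crossovers in the n–br interval produce the single-crossover classes + v + and br + n (53 + 65 = 118) plus the double crossovers (10).
RF(n–br) = (118 + 10) / 1664 = 128/1664 = 0.0769 → 7.7 m.u.

7.7 m.u.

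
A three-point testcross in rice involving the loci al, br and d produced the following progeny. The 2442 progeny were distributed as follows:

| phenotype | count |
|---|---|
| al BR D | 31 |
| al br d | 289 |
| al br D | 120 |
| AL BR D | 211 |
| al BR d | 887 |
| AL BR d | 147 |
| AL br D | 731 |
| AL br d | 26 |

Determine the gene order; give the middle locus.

d

The two most frequent reciprocal classes, al BR d and AL br D, are the parental types, so the F1 was al BR d / AL br D.
The two rarest classes, al BR D and AL br d, are the double crossovers. Comparing them with the parentals, only the d allele has switched, so d is the middle locus and the order is br – d – al.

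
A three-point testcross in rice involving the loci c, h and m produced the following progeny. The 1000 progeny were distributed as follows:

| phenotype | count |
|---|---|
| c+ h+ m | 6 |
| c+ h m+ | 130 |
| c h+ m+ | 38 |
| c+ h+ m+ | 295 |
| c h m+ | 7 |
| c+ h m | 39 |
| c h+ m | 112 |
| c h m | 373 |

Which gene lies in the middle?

m

The two most frequent reciprocal classes, c h m and c+ h+ m+, are the parental types, so the F1 was c h m / c+ h+ m+.
The two rarest classes, c h m+ and c+ h+ m, are the double crossovers. Comparing them with the parentals, only the m allele has switched, so m is the middle locus and the order is c – m – h.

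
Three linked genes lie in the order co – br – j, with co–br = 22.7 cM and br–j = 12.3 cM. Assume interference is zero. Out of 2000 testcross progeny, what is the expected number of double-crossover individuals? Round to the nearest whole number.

56

Map distances give recombination frequencies of 0.227 and 0.123 for the two intervals.
With no interference, expected double-crossover frequency = 0.227 × 0.123 = 0.02792.
Expected number = 0.02792 × 2000 = 55.84 ≈ 56.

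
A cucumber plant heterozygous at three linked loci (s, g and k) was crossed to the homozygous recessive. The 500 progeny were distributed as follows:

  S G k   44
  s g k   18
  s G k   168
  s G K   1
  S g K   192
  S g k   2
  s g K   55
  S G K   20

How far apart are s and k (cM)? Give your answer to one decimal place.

20.4 cM

The two most frequent reciprocal classes, S g K and s G k, are the parental types, so the F1 was S g K / s G k.
The two rarest classes, S g k and s G K, are the double crossovers. Comparing them with the parentals, only the k allele has switched, so k is the middle locus and the order is g – k – s.
Crossovers in the k–s interval produce the single-crossover classes s g K and S G k (55 + 44 = 99) plus the double crossovers (3).
RF(k–s) = (99 + 3) / 500 = 102/500 = 0.2040 → 20.4 cM.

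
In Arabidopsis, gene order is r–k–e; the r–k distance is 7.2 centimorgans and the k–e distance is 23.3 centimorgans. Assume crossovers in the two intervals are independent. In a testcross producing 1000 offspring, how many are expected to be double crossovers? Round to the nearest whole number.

Map distances give recombination frequencies of 0.072 and 0.233 for the two intervals.
With no interference, expected double-crossover frequency = 0.072 × 0.233 = 0.01678.
Expected number = 0.01678 × 1000 = 16.78 ≈ 17.

17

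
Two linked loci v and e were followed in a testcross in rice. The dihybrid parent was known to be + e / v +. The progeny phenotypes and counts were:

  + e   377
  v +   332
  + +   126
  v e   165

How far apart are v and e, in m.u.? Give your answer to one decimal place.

The recombinant classes are + + and v e: 126 + 165 = 291.
Recombination frequency = 291/1000 = 0.2910 ≈ 29.1%, i.e. 29.1 m.u.

29.1 m.u.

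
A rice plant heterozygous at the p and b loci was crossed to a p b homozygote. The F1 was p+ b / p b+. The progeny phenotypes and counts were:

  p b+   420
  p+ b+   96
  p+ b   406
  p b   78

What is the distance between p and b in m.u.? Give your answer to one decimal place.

The recombinant classes are p+ b+ and p b: 96 + 78 = 174.
Recombination frequency = 174/1000 = 0.1740 ≈ 17.4%, i.e. 17.4 m.u.

17.4 m.u.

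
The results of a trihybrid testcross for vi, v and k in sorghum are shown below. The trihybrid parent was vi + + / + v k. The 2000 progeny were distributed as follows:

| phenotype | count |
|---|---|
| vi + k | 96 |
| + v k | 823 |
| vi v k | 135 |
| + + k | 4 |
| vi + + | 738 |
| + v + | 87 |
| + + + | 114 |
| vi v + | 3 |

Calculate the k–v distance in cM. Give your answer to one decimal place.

The two rarest classes, vi v + and + + k, are the double crossovers. Comparing them with the parentals, only the v allele has switched, so v is the middle locus and the order is vi – v – k.
Crossovers in the v–k interval produce the single-crossover classes vi + k and + v + (96 + 87 = 183) plus the double crossovers (7).
RF(v–k) = (183 + 7) / 2000 = 190/2000 = 0.0950 → 9.5 cM.

9.5 cM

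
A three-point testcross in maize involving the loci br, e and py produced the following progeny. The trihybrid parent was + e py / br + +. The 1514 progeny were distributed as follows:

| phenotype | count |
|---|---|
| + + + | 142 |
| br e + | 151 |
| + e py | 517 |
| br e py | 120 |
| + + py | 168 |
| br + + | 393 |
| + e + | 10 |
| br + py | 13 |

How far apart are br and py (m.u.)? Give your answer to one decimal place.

The two rarest classes, + e + and br + py, are the double crossovers. Comparing them with the parentals, only the py allele has switched, so py is the middle locus and the order is e – py – br.
Crossovers in the py–br interval produce the single-crossover classes br e py and + + + (120 + 142 = 262) plus the double crossovers (23).
RF(py–br) = (262 + 23) / 1514 = 285/1514 = 0.1882 → 18.8 m.u.

18.8 m.u.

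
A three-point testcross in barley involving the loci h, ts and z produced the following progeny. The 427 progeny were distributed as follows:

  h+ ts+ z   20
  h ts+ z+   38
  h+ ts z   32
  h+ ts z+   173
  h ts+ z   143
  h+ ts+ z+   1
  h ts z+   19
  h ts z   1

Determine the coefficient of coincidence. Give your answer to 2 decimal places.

0.29

The two most frequent reciprocal classes, h+ ts z+ and h ts+ z, are the parental types, so the F1 was h+ ts z+ / h ts+ z.
The two rarest classes, h+ ts+ z+ and h ts z, are the double crossovers. Comparing them with the parentals, only the ts allele has switched, so ts is the middle locus and the order is h – ts – z.
h–ts: (39 + 2)/427 = 0.0960; ts–z: (70 + 2)/427 = 0.1686.
Expected DCO frequency = 0.0960 × 0.1686 ≈ 0.01619; observed = 2/427 ≈ 0.00468.
Coefficient of coincidence = 0.00468/0.01619 ≈ 0.29.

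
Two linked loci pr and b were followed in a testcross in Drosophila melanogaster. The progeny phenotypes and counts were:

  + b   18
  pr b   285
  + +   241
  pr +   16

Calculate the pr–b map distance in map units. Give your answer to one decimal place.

6.1 map units

The two most frequent classes, + + (241) and pr b (285), are the parental types, so the F1 was + + / pr b.
The recombinant classes are + b and pr +: 18 + 16 = 34.
Recombination frequency = 34/560 = 0.0607 ≈ 6.1%, i.e. 6.1 map units.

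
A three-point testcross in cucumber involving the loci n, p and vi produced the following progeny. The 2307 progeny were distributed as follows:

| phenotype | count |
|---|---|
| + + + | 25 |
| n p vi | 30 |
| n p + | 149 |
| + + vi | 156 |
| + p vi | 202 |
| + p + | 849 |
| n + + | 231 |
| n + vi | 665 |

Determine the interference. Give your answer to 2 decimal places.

The two most frequent reciprocal classes, + p + and n + vi, are the parental types, so the F1 was + p + / n + vi.
The two rarest classes, + + + and n p vi, are the double crossovers. Comparing them with the parentals, only the p allele has switched, so p is the middle locus and the order is vi – p – n.
vi–p: (433 + 55)/2307 = 0.2115; p–n: (305 + 55)/2307 = 0.1560.
Expected DCO frequency = 0.2115 × 0.1560 ≈ 0.03299; observed = 55/2307 ≈ 0.02384.
Coefficient of coincidence = 0.02384/0.03299 ≈ 0.72; interference = 1 − 0.72 = 0.28.

0.28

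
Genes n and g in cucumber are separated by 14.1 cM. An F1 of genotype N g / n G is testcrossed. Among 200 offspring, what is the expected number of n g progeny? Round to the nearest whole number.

A map distance of 14.1 cM corresponds to a recombination frequency of 0.141.
The F1 is N g / n G, so n g is a recombinant gamete class with expected frequency r/2 = 0.141/2 = 0.0705.
Expected number = 0.0705 × 200 = 14.10 ≈ 14.

14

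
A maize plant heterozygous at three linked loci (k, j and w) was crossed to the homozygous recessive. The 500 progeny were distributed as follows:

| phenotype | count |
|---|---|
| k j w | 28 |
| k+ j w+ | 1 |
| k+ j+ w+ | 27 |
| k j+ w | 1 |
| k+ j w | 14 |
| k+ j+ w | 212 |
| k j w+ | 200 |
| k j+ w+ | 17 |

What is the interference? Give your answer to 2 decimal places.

The two most frequent reciprocal classes, k+ j+ w and k j w+, are the parental types, so the F1 was k+ j+ w / k j w+.
The two rarest classes, k j+ w and k+ j w+, are the double crossovers. Comparing them with the parentals, only the k allele has switched, so k is the middle locus and the order is j – k – w.
j–k: (31 + 2)/500 = 0.0660; k–w: (55 + 2)/500 = 0.1140.
Expected DCO frequency = 0.0660 × 0.1140 ≈ 0.00752; observed = 2/500 ≈ 0.00400.
Coefficient of coincidence = 0.00400/0.00752 ≈ 0.53; interference = 1 − 0.53 = 0.47.

0.47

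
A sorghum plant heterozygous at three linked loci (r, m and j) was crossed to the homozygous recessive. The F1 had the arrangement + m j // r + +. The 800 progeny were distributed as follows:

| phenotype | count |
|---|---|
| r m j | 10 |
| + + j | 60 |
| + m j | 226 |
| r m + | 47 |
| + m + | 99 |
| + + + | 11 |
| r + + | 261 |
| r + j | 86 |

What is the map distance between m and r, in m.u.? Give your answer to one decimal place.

16.0 m.u.

The two rarest classes, r m j and + + +, are the double crossovers. Comparing them with the parentals, only the r allele has switched, so r is the middle locus and the order is m – r – j.
Crossovers in the m–r interval produce the single-crossover classes + + j and r m + (60 + 47 = 107) plus the double crossovers (21).
RF(m–r) = (107 + 21) / 800 = 128/800 = 0.1600 → 16.0 m.u.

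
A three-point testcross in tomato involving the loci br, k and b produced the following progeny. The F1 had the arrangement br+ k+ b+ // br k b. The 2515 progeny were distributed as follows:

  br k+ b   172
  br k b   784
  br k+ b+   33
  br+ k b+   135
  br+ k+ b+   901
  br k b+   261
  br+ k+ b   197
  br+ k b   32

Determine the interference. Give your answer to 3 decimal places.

0.160

The two rarest classes, br k+ b+ and br+ k b, are the double crossovers. Comparing them with the parentals, only the br allele has switched, so br is the middle locus and the order is k – br – b.
k–br: (307 + 65)/2515 = 0.1479; br–b: (458 + 65)/2515 = 0.2080.
Expected DCO frequency = 0.1479 × 0.2080 ≈ 0.03076; observed = 65/2515 ≈ 0.02584.
Coefficient of coincidence = 0.02584/0.03076 ≈ 0.840; interference = 1 − 0.840 = 0.160.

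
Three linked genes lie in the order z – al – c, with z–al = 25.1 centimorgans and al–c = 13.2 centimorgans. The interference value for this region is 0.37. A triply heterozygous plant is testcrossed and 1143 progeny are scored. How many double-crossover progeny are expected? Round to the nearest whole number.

24

Map distances give recombination frequencies of 0.251 and 0.132 for the two intervals.
With interference 0.37 (so coincidence = 0.63), expected double-crossover frequency = 0.251 × 0.132 × 0.63 = 0.02087.
Expected number = 0.02087 × 1143 = 23.86 ≈ 24.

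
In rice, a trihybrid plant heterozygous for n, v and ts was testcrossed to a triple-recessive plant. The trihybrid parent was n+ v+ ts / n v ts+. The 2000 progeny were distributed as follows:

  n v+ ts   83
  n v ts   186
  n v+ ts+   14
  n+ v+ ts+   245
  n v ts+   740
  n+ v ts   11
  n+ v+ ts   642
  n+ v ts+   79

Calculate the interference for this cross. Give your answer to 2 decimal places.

0.41

The two rarest classes, n+ v ts and n v+ ts+, are the double crossovers. Comparing them with the parentals, only the v allele has switched, so v is the middle locus and the order is n – v – ts.
n–v: (162 + 25)/2000 = 0.0935; v–ts: (431 + 25)/2000 = 0.2280.
Expected DCO frequency = 0.0935 × 0.2280 ≈ 0.02132; observed = 25/2000 ≈ 0.01250.
Coefficient of coincidence = 0.01250/0.02132 ≈ 0.59; interference = 1 − 0.59 = 0.41.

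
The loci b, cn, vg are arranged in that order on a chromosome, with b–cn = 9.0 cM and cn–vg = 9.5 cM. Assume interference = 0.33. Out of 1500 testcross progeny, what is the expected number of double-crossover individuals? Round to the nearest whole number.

Map distances give recombination frequencies of 0.090 and 0.095 for the two intervals.
With interference 0.33 (so coincidence = 0.67), expected double-crossover frequency = 0.090 × 0.095 × 0.67 = 0.00573.
Expected number = 0.00573 × 1500 = 8.59 ≈ 9.

9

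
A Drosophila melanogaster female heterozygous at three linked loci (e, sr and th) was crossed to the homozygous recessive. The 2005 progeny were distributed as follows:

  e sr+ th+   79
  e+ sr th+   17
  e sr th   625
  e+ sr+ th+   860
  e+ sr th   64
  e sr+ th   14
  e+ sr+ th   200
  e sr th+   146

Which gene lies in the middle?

sr

The two most frequent reciprocal classes, e sr th and e+ sr+ th+, are the parental types, so the F1 was e sr th / e+ sr+ th+.
The two rarest classes, e sr+ th and e+ sr th+, are the double crossovers. Comparing them with the parentals, only the sr allele has switched, so sr is the middle locus and the order is e – sr – th.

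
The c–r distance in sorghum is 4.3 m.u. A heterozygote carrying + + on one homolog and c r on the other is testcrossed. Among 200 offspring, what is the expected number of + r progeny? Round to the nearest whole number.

4

A map distance of 4.3 m.u. corresponds to a recombination frequency of 0.043.
The F1 is + + / c r, so + r is a recombinant gamete class with expected frequency r/2 = 0.043/2 = 0.0215.
Expected number = 0.0215 × 200 = 4.30 ≈ 4.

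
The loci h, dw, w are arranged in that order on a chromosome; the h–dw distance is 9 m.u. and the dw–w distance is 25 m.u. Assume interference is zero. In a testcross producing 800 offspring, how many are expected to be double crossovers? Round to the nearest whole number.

Map distances give recombination frequencies of 0.090 and 0.250 for the two intervals.
With no interference, expected double-crossover frequency = 0.090 × 0.250 = 0.02250.
Expected number = 0.02250 × 800 = 18.00 ≈ 18.

18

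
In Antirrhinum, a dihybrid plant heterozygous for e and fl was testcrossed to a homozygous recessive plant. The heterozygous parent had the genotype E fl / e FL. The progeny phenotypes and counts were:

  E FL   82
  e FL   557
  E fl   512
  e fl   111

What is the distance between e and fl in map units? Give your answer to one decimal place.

15.3 map units

The recombinant classes are E FL and e fl: 82 + 111 = 193.
Recombination frequency = 193/1262 = 0.1529 ≈ 15.3%, i.e. 15.3 map units.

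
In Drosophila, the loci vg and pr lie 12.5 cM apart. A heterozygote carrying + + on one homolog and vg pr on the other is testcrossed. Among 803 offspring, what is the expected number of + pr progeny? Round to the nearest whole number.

50

A map distance of 12.5 cM corresponds to a recombination frequency of 0.125.
The F1 is + + / vg pr, so + pr is a recombinant gamete class with expected frequency r/2 = 0.125/2 = 0.0625.
Expected number = 0.0625 × 803 = 50.19 ≈ 50.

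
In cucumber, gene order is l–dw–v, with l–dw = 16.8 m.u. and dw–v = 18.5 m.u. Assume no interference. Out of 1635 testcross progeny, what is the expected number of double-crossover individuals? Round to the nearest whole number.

Map distances give recombination frequencies of 0.168 and 0.185 for the two intervals.
With no interference, expected double-crossover frequency = 0.168 × 0.185 = 0.03108.
Expected number = 0.03108 × 1635 = 50.82 ≈ 51.

51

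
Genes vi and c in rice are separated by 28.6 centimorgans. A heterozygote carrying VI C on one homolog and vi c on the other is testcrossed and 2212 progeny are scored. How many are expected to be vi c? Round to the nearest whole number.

790

A map distance of 28.6 centimorgans corresponds to a recombination frequency of 0.286.
The F1 is VI C / vi c, so vi c is a parental gamete class with expected frequency (1 − r)/2 = 0.714/2 = 0.3570.
Expected number = 0.3570 × 2212 = 789.68 ≈ 790.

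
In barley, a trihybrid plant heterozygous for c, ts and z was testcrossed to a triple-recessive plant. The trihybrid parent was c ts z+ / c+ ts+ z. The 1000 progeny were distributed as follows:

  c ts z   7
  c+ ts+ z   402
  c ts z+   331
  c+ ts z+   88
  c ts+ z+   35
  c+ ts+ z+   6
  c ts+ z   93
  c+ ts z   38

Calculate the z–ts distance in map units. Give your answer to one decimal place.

The two rarest classes, c ts z and c+ ts+ z+, are the double crossovers. Comparing them with the parentals, only the z allele has switched, so z is the middle locus and the order is c – z – ts.
Crossovers in the z–ts interval produce the single-crossover classes c ts+ z+ and c+ ts z (35 + 38 = 73) plus the double crossovers (13).
RF(z–ts) = (73 + 13) / 1000 = 86/1000 = 0.0860 → 8.6 map units.

8.6 map units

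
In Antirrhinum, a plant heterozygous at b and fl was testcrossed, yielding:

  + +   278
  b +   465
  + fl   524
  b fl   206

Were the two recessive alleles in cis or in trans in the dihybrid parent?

trans

The two most frequent classes are + fl (524) and b + (465); these are the parental (non-recombinant) types.
So the F1 carried + fl on one chromosome and b + on the other — the recessive alleles are on opposite chromosomes (trans / repulsion).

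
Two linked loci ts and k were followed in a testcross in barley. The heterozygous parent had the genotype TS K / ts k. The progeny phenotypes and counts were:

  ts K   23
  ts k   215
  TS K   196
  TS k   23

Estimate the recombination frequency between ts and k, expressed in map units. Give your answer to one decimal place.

The recombinant classes are TS k and ts K: 23 + 23 = 46.
Recombination frequency = 46/457 = 0.1007 ≈ 10.1%, i.e. 10.1 map units.

10.1 map units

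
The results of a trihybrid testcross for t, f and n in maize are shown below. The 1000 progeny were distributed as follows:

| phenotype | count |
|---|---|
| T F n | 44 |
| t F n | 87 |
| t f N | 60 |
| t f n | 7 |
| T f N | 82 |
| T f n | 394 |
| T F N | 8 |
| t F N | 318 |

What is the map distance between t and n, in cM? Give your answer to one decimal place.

The two most frequent reciprocal classes, t F N and T f n, are the parental types, so the F1 was t F N / T f n.
The two rarest classes, T F N and t f n, are the double crossovers. Comparing them with the parentals, only the t allele has switched, so t is the middle locus and the order is n – t – f.
Crossovers in the n–t interval produce the single-crossover classes t F n and T f N (87 + 82 = 169) plus the double crossovers (15).
RF(n–t) = (169 + 15) / 1000 = 184/1000 = 0.1840 → 18.4 cM.

18.4 cM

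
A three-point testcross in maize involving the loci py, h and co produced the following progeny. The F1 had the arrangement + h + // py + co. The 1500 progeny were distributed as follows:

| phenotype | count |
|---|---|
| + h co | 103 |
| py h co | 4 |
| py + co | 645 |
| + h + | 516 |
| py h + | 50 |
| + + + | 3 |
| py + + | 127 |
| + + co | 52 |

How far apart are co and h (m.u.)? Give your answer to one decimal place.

15.8 m.u.

The two rarest classes, + + + and py h co, are the double crossovers. Comparing them with the parentals, only the h allele has switched, so h is the middle locus and the order is py – h – co.
Crossovers in the h–co interval produce the single-crossover classes + h co and py + + (103 + 127 = 230) plus the double crossovers (7).
RF(h–co) = (230 + 7) / 1500 = 237/1500 = 0.1580 → 15.8 m.u.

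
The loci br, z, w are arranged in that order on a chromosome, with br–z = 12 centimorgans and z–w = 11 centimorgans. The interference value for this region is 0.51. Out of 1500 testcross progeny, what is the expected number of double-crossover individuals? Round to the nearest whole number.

10

Map distances give recombination frequencies of 0.120 and 0.110 for the two intervals.
With interference 0.51 (so coincidence = 0.49), expected double-crossover frequency = 0.120 × 0.110 × 0.49 = 0.00647.
Expected number = 0.00647 × 1500 = 9.70 ≈ 10.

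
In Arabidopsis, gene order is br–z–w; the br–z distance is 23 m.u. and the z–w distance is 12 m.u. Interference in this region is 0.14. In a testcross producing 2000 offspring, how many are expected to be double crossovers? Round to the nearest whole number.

Map distances give recombination frequencies of 0.230 and 0.120 for the two intervals.
With interference 0.14 (so coincidence = 0.86), expected double-crossover frequency = 0.230 × 0.120 × 0.86 = 0.02374.
Expected number = 0.02374 × 2000 = 47.47 ≈ 47.

47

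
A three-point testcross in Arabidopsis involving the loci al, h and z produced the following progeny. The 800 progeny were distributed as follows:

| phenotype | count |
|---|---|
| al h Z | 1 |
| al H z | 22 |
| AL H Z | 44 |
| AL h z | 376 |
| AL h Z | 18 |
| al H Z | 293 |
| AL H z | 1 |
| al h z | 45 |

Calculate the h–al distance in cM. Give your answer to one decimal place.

11.4 cM

The two most frequent reciprocal classes, AL h z and al H Z, are the parental types, so the F1 was AL h z / al H Z.
The two rarest classes, AL H z and al h Z, are the double crossovers. Comparing them with the parentals, only the h allele has switched, so h is the middle locus and the order is al – h – z.
Crossovers in the al–h interval produce the single-crossover classes al h z and AL H Z (45 + 44 = 89) plus the double crossovers (2).
RF(al–h) = (89 + 2) / 800 = 91/800 = 0.1138 → 11.4 cM.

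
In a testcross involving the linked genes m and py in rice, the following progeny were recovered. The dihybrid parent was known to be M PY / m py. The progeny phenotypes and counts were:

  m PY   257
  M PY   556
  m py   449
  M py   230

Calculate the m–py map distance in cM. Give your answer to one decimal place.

32.6 cM

The recombinant classes are M py and m PY: 230 + 257 = 487.
Recombination frequency = 487/1492 = 0.3264 ≈ 32.6%, i.e. 32.6 cM.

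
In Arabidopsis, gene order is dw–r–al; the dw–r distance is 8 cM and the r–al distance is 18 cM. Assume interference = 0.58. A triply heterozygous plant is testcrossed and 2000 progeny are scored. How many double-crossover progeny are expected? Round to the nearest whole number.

12

Map distances give recombination frequencies of 0.080 and 0.180 for the two intervals.
With interference 0.58 (so coincidence = 0.42), expected double-crossover frequency = 0.080 × 0.180 × 0.42 = 0.00605.
Expected number = 0.00605 × 2000 = 12.10 ≈ 12.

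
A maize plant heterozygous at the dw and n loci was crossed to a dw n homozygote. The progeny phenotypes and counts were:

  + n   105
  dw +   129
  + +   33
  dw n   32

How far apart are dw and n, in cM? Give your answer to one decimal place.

21.7 cM

The two most frequent classes, + n (105) and dw + (129), are the parental types, so the F1 was + n / dw +.
The recombinant classes are + + and dw n: 33 + 32 = 65.
Recombination frequency = 65/299 = 0.2174 ≈ 21.7%, i.e. 21.7 cM.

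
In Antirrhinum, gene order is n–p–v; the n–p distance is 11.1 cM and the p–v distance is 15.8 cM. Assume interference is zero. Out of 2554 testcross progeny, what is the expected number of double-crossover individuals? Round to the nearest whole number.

Map distances give recombination frequencies of 0.111 and 0.158 for the two intervals.
With no interference, expected double-crossover frequency = 0.111 × 0.158 = 0.01754.
Expected number = 0.01754 × 2554 = 44.79 ≈ 45.

45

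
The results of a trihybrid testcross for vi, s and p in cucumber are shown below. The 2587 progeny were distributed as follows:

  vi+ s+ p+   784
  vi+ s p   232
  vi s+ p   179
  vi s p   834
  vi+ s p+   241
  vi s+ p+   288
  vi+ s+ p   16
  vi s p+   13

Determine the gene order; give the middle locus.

p

The two most frequent reciprocal classes, vi+ s+ p+ and vi s p, are the parental types, so the F1 was vi+ s+ p+ / vi s p.
The two rarest classes, vi+ s+ p and vi s p+, are the double crossovers. Comparing them with the parentals, only the p allele has switched, so p is the middle locus and the order is s – p – vi.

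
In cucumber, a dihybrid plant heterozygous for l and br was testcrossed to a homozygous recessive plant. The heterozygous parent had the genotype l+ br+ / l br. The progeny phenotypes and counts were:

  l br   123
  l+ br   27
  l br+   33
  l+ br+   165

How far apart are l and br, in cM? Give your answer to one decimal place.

17.2 cM

The recombinant classes are l+ br and l br+: 27 + 33 = 60.
Recombination frequency = 60/348 = 0.1724 ≈ 17.2%, i.e. 17.2 cM.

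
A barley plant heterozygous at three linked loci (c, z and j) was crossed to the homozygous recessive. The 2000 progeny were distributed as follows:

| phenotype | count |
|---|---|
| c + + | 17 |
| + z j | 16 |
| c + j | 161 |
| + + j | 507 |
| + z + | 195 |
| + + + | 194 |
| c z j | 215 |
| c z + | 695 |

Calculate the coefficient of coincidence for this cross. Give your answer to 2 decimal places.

0.38

The two most frequent reciprocal classes, + + j and c z +, are the parental types, so the F1 was + + j / c z +.
The two rarest classes, + z j and c + +, are the double crossovers. Comparing them with the parentals, only the z allele has switched, so z is the middle locus and the order is j – z – c.
j–z: (409 + 33)/2000 = 0.2210; z–c: (356 + 33)/2000 = 0.1945.
Expected DCO frequency = 0.2210 × 0.1945 ≈ 0.04298; observed = 33/2000 ≈ 0.01650.
Coefficient of coincidence = 0.01650/0.04298 ≈ 0.38.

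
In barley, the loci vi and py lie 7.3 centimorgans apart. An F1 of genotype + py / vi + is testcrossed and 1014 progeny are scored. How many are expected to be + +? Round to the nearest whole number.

A map distance of 7.3 centimorgans corresponds to a recombination frequency of 0.073.
The F1 is + py / vi +, so + + is a recombinant gamete class with expected frequency r/2 = 0.073/2 = 0.0365.
Expected number = 0.0365 × 1014 = 37.01 ≈ 37.

37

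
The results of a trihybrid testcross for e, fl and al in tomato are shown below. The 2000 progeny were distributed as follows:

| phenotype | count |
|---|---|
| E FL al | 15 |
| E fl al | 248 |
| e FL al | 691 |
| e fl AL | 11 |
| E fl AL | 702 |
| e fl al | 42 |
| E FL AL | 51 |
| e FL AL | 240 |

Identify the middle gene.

The two most frequent reciprocal classes, E fl AL and e FL al, are the parental types, so the F1 was E fl AL / e FL al.
The two rarest classes, e fl AL and E FL al, are the double crossovers. Comparing them with the parentals, only the e allele has switched, so e is the middle locus and the order is al – e – fl.

e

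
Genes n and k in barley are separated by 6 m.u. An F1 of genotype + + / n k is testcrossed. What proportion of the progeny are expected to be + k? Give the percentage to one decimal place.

A map distance of 6 m.u. corresponds to a recombination frequency of 0.060.
The F1 is + + / n k, so + k is a recombinant gamete class with expected frequency r/2 = 0.060/2 = 0.0300.
That is 0.0300 = 3.0% of the progeny.

3.0%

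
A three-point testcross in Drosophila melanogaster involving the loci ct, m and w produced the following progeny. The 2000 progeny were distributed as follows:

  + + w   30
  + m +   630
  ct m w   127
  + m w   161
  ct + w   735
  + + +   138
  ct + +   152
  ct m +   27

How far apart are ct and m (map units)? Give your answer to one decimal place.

16.1 map units

The two most frequent reciprocal classes, + m + and ct + w, are the parental types, so the F1 was + m + / ct + w.
The two rarest classes, ct m + and + + w, are the double crossovers. Comparing them with the parentals, only the ct allele has switched, so ct is the middle locus and the order is w – ct – m.
Crossovers in the ct–m interval produce the single-crossover classes + + + and ct m w (138 + 127 = 265) plus the double crossovers (57).
RF(ct–m) = (265 + 57) / 2000 = 322/2000 = 0.1610 → 16.1 map units.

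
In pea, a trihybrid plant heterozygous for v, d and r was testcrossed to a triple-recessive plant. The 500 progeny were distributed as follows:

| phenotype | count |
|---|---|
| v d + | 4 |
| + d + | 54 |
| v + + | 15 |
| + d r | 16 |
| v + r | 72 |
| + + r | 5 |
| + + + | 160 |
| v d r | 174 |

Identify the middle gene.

The two most frequent reciprocal classes, v d r and + + +, are the parental types, so the F1 was v d r / + + +.
The two rarest classes, v d + and + + r, are the double crossovers. Comparing them with the parentals, only the r allele has switched, so r is the middle locus and the order is d – r – v.

r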